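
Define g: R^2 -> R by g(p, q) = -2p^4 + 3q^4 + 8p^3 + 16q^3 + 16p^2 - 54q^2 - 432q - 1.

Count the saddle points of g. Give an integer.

5

g separates as a function of p plus a function of q, so ∇g=0 decouples.
∂g/∂p = -8p(p - 4)(p + 1) = 0 at p ∈ {-1, 0, 4}; ∂g/∂q = 12(q - 3)(q + 3)(q + 4) = 0 at q ∈ {-4, -3, 3}.
The Hessian is diagonal: diag(g_pp, g_qq). Second derivatives: g_pp(-1)=-40, g_pp(0)=32, g_pp(4)=-160; g_qq(-4)=84, g_qq(-3)=-72, g_qq(3)=504.
Saddle points occur where the two diagonal entries have opposite signs: (-1, -4), (-1, 3), (0, -3), (4, -4), (4, 3). Count: 5.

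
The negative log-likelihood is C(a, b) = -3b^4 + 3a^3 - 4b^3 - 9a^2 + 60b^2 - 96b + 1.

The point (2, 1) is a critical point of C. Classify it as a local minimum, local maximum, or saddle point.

local minimum

The mixed partial ∂²C/∂a∂b is 0, so the Hessian at any point is diag(C_aa, C_bb) = diag(18(a - 1), 12(-3b^2 - 2b + 10)).
At (2, 1): H = diag(18, 60).
Both eigenvalues are positive, so H is positive definite: a local minimum.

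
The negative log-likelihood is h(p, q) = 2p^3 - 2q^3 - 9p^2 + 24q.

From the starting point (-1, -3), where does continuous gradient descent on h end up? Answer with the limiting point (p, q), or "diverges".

diverges

h is separable, so gradient descent decouples: p follows -∂h/∂p, q follows -∂h/∂q.
∂h/∂p = 6p(p - 3); at p=-1 this is 24, so p decreases.
∂h/∂q = -6(q - 2)(q + 2); at q=-3 this is -30, so q increases.
The p-coordinate has no critical point in that direction and runs off to infinity.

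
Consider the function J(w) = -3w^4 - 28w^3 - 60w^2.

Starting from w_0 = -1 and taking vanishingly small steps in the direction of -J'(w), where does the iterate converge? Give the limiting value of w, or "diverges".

-2

J'(w) = -12w(w + 2)(w + 5), so J'(-1) = 48.
Gradient descent moves in the -J' direction, i.e. w is decreasing.
The nearest critical point in that direction is w = -2, where J'' = 72 > 0 (a local minimum). The iterate converges there.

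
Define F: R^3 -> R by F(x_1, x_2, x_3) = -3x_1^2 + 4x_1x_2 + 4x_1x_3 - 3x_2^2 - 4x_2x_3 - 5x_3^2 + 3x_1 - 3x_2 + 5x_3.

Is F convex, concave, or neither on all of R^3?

F is quadratic, so its Hessian is the constant matrix H = [[-6, 4, 4], [4, -6, -4], [4, -4, -10]].
Leading principal minors: -6, 20, -136.
Signs alternate −, +, − ⇒ H ≺ 0 ⇒ concave.

concave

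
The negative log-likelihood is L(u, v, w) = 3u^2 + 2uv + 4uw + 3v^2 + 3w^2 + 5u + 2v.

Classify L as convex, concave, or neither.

convex

L is quadratic, so its Hessian is the constant matrix H = [[6, 2, 4], [2, 6, 0], [4, 0, 6]].
Leading principal minors: 6, 32, 96.
All positive ⇒ H ≻ 0 ⇒ convex.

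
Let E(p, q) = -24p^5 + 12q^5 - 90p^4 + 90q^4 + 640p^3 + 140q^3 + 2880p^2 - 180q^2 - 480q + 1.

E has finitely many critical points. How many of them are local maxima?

E separates as a function of p plus a function of q, so ∇E=0 decouples.
∂E/∂p = -120p(p - 4)(p + 3)(p + 4) = 0 at p ∈ {-4, -3, 0, 4}; ∂E/∂q = 60(q - 1)(q + 1)(q + 2)(q + 4) = 0 at q ∈ {-4, -2, -1, 1}.
The Hessian is diagonal: diag(E_pp, E_qq). Second derivatives: E_pp(-4)=3840, E_pp(-3)=-2520, E_pp(0)=5760, E_pp(4)=-26880; E_qq(-4)=-1800, E_qq(-2)=360, E_qq(-1)=-360, E_qq(1)=1800.
Local maxima occur where both diagonal entries negative: (-3, -4), (-3, -1), (4, -4), (4, -1). Count: 4.

4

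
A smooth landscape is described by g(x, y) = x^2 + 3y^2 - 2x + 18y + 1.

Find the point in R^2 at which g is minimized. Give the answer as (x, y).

g(x,y) separates as P(x) + Q(y) + 1, so its minimum is min P + min Q + 1.
P'(x) = 2x - 2 vanishes at x ∈ {1}; Q'(y) = 6y + 18 vanishes at y ∈ {-3}.
Local minima of P (where P''>0): P(1)=-1. Local minima of Q: Q(-3)=-27.
So the global minimum of g is P(1) + Q(-3) + 1 = -1 − 27 + 1 = -27, attained at (1, -3).

(1, -3)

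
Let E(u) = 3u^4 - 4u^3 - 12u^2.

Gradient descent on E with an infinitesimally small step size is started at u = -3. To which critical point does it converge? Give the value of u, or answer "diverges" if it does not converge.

-1

E'(u) = 12u(u - 2)(u + 1), so E'(-3) = -360.
Gradient descent moves in the -E' direction, i.e. u is increasing.
The nearest critical point in that direction is u = -1, where E'' = 36 > 0 (a local minimum). The iterate converges there.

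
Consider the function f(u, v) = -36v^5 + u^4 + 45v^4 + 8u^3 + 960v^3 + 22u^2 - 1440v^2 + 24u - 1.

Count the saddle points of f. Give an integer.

6

f separates as a function of u plus a function of v, so ∇f=0 decouples.
∂f/∂u = 4(u + 1)(u + 2)(u + 3) = 0 at u ∈ {-3, -2, -1}; ∂f/∂v = -180v(v - 4)(v - 1)(v + 4) = 0 at v ∈ {-4, 0, 1, 4}.
The Hessian is diagonal: diag(f_uu, f_vv). Second derivatives: f_uu(-3)=8, f_uu(-2)=-4, f_uu(-1)=8; f_vv(-4)=28800, f_vv(0)=-2880, f_vv(1)=2700, f_vv(4)=-17280.
Saddle points occur where the two diagonal entries have opposite signs: (-3, 0), (-3, 4), (-2, -4), (-2, 1), (-1, 0), (-1, 4). Count: 6.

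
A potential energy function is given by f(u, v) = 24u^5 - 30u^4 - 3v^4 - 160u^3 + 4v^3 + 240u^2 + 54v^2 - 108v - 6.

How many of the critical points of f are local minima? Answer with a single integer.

f separates as a function of u plus a function of v, so ∇f=0 decouples.
∂f/∂u = 120u(u - 2)(u - 1)(u + 2) = 0 at u ∈ {-2, 0, 1, 2}; ∂f/∂v = -12(v - 3)(v - 1)(v + 3) = 0 at v ∈ {-3, 1, 3}.
The Hessian is diagonal: diag(f_uu, f_vv). Second derivatives: f_uu(-2)=-2880, f_uu(0)=480, f_uu(1)=-360, f_uu(2)=960; f_vv(-3)=-288, f_vv(1)=96, f_vv(3)=-144.
Local minima occur where both diagonal entries positive: (0, 1), (2, 1). Count: 2.

2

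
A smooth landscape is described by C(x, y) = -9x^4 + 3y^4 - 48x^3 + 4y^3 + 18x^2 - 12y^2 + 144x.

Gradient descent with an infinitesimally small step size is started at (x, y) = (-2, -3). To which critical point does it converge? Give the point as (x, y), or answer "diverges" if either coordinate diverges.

(-1, -2)

C is separable, so gradient descent decouples: x follows -∂C/∂x, y follows -∂C/∂y.
∂C/∂x = -36(x - 1)(x + 1)(x + 4); at x=-2 this is -216, so x increases.
∂C/∂y = 12y(y - 1)(y + 2); at y=-3 this is -144, so y increases.
x converges to its nearest critical value -1 (a local min of the x-part); y converges to -2. The iterate converges to (-1, -2).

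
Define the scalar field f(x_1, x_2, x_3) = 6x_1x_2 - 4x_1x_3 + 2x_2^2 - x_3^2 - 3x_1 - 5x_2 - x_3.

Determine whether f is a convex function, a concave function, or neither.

f is quadratic, so its Hessian is the constant matrix H = [[0, 6, -4], [6, 4, 0], [-4, 0, -2]].
Leading principal minors: 0, -36, 8.
Neither pattern holds ⇒ H is indefinite ⇒ neither convex nor concave.

neither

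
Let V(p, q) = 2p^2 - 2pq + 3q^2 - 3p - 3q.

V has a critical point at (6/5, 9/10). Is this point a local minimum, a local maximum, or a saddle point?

The Hessian of V is constant: H = [[4, -2], [-2, 6]].
det(H) = 4·6 − (-2)² = 20.
det(H) > 0 and tr(H) = 10 > 0, so H is positive definite and the point is a local minimum.

local minimum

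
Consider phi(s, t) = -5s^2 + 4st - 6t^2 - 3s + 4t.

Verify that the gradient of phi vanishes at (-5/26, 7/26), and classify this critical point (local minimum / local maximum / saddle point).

∇phi = (-10s + 4t - 3, 4s - 12t + 4); substituting (-5/26, 7/26) gives ∇phi = (0, 0), so (-5/26, 7/26) is indeed a critical point.
The Hessian of phi is constant: H = [[-10, 4], [4, -12]].
det(H) = (-10)·(-12) − 4² = 104.
det(H) > 0 and tr(H) = -22 < 0, so H is negative definite and the point is a local maximum.

local maximum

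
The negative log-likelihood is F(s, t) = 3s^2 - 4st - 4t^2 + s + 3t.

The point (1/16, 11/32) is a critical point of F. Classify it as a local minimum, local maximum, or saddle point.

The Hessian of F is constant: H = [[6, -4], [-4, -8]].
det(H) = 6·(-8) − (-4)² = -64.
Since det(H) < 0, H is indefinite and the critical point is a saddle point.

saddle point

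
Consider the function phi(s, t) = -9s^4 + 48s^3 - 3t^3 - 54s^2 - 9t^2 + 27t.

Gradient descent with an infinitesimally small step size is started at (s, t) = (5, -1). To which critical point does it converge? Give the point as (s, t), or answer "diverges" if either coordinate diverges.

phi is separable, so gradient descent decouples: s follows -∂phi/∂s, t follows -∂phi/∂t.
∂phi/∂s = -36s(s - 3)(s - 1); at s=5 this is -1440, so s increases.
∂phi/∂t = -9(t - 1)(t + 3); at t=-1 this is 36, so t decreases.
The s-coordinate has no critical point in that direction and runs off to infinity.

diverges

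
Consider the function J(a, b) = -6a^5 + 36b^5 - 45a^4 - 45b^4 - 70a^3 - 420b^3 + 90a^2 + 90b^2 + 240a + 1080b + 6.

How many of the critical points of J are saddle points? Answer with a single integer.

8

J separates as a function of a plus a function of b, so ∇J=0 decouples.
∂J/∂a = -30(a - 1)(a + 1)(a + 2)(a + 4) = 0 at a ∈ {-4, -2, -1, 1}; ∂J/∂b = 180(b - 3)(b - 1)(b + 1)(b + 2) = 0 at b ∈ {-2, -1, 1, 3}.
The Hessian is diagonal: diag(J_aa, J_bb). Second derivatives: J_aa(-4)=900, J_aa(-2)=-180, J_aa(-1)=180, J_aa(1)=-900; J_bb(-2)=-2700, J_bb(-1)=1440, J_bb(1)=-2160, J_bb(3)=7200.
Saddle points occur where the two diagonal entries have opposite signs: (-4, -2), (-4, 1), (-2, -1), (-2, 3), (-1, -2), (-1, 1), (1, -1), (1, 3). Count: 8.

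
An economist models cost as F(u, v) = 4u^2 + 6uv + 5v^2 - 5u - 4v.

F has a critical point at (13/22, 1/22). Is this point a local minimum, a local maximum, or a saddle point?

local minimum

The Hessian of F is constant: H = [[8, 6], [6, 10]].
det(H) = 8·10 − 6² = 44.
det(H) > 0 and tr(H) = 18 > 0, so H is positive definite and the point is a local minimum.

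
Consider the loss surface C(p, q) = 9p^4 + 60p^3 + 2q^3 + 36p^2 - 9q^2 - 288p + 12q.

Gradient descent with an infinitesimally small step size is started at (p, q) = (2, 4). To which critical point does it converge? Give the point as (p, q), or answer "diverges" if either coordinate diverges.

C is separable, so gradient descent decouples: p follows -∂C/∂p, q follows -∂C/∂q.
∂C/∂p = 36(p - 1)(p + 2)(p + 4); at p=2 this is 864, so p decreases.
∂C/∂q = 6(q - 2)(q - 1); at q=4 this is 36, so q decreases.
p converges to its nearest critical value 1 (a local min of the p-part); q converges to 2. The iterate converges to (1, 2).

(1, 2)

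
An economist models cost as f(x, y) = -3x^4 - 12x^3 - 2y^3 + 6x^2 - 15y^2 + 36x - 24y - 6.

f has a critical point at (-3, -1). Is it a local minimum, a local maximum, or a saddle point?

local maximum

The mixed partial ∂²f/∂x∂y is 0, so the Hessian at any point is diag(f_xx, f_yy) = diag(12(-3x^2 - 6x + 1), -6(2y + 5)).
At (-3, -1): H = diag(-96, -18).
Both eigenvalues are negative, so H is negative definite: a local maximum.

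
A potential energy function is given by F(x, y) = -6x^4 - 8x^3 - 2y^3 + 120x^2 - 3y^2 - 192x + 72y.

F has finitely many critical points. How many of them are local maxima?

2

F separates as a function of x plus a function of y, so ∇F=0 decouples.
∂F/∂x = -24(x - 2)(x - 1)(x + 4) = 0 at x ∈ {-4, 1, 2}; ∂F/∂y = -6(y - 3)(y + 4) = 0 at y ∈ {-4, 3}.
The Hessian is diagonal: diag(F_xx, F_yy). Second derivatives: F_xx(-4)=-720, F_xx(1)=120, F_xx(2)=-144; F_yy(-4)=42, F_yy(3)=-42.
Local maxima occur where both diagonal entries negative: (-4, 3), (2, 3). Count: 2.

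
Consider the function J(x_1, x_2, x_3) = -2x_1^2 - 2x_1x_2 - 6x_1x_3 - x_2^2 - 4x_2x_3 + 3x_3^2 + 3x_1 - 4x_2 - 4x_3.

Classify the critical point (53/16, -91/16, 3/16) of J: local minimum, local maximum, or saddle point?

The Hessian is constant: H = [[-4, -2, -6], [-2, -2, -4], [-6, -4, 6]].
Leading principal minors: Δ₁ = -4, Δ₂ = 4, Δ₃ = 64.
The minors fit neither the all-positive nor the alternating-sign pattern, so H is indefinite: a saddle point.

saddle point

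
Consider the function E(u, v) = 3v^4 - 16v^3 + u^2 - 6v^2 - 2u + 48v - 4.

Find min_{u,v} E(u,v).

-165

E(u,v) separates as P(u) + Q(v) − 4, so its minimum is min P + min Q − 4.
P'(u) = 2u - 2 vanishes at u ∈ {1}; Q'(v) = 12(v - 4)(v - 1)(v + 1) vanishes at v ∈ {-1, 1, 4}.
Local minima of P (where P''>0): P(1)=-1. Local minima of Q: Q(-1)=-35, Q(4)=-160.
So the global minimum of E is P(1) + Q(4) − 4 = -1 − 160 − 4 = -165, attained at (1, 4).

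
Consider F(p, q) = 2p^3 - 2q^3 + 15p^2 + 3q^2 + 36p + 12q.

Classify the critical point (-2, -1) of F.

local minimum

The mixed partial ∂²F/∂p∂q is 0, so the Hessian at any point is diag(F_pp, F_qq) = diag(6(2p + 5), 6(-2q + 1)).
At (-2, -1): H = diag(6, 18).
Both eigenvalues are positive, so H is positive definite: a local minimum.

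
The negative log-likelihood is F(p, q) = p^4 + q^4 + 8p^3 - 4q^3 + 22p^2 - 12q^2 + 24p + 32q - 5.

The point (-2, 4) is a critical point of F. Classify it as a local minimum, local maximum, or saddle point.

saddle point

The mixed partial ∂²F/∂p∂q is 0, so the Hessian at any point is diag(F_pp, F_qq) = diag(4(3p^2 + 12p + 11), 12(q^2 - 2q - 2)).
At (-2, 4): H = diag(-4, 72).
The eigenvalues have opposite signs, so H is indefinite: a saddle point.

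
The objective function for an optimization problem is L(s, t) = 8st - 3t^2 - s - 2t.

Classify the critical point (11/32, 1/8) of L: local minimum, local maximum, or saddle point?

saddle point

The Hessian of L is constant: H = [[0, 8], [8, -6]].
det(H) = 0·(-6) − 8² = -64.
Since det(H) < 0, H is indefinite and the critical point is a saddle point.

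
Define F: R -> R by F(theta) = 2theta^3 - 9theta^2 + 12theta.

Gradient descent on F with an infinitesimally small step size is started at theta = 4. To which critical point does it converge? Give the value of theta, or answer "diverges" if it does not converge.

F'(theta) = 6(theta - 2)(theta - 1), so F'(4) = 36.
Gradient descent moves in the -F' direction, i.e. theta is decreasing.
The nearest critical point in that direction is theta = 2, where F'' = 6 > 0 (a local minimum). The iterate converges there.

2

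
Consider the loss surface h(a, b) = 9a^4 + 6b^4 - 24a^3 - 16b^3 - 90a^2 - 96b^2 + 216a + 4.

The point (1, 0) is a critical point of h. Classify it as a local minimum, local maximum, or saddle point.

local maximum

The mixed partial ∂²h/∂a∂b is 0, so the Hessian at any point is diag(h_aa, h_bb) = diag(36(3a^2 - 4a - 5), 24(3b^2 - 4b - 8)).
At (1, 0): H = diag(-216, -192).
Both eigenvalues are negative, so H is negative definite: a local maximum.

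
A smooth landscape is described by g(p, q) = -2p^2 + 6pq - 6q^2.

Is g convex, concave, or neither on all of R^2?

g is quadratic, so its Hessian is the constant matrix H = [[-4, 6], [6, -12]].
det(H) = 12, tr(H) = -16.
det(H) > 0 and tr(H) < 0, so H is negative definite everywhere: concave.

concave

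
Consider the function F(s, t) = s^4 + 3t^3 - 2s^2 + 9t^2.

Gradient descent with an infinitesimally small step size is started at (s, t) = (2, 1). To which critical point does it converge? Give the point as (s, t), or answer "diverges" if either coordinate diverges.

(1, 0)

F is separable, so gradient descent decouples: s follows -∂F/∂s, t follows -∂F/∂t.
∂F/∂s = 4s(s - 1)(s + 1); at s=2 this is 24, so s decreases.
∂F/∂t = 9t(t + 2); at t=1 this is 27, so t decreases.
s converges to its nearest critical value 1 (a local min of the s-part); t converges to 0. The iterate converges to (1, 0).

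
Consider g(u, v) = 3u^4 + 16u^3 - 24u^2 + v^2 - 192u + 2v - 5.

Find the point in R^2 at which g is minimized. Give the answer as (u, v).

g(u,v) separates as P(u) + Q(v) − 5, so its minimum is min P + min Q − 5.
P'(u) = 12(u - 2)(u + 2)(u + 4) vanishes at u ∈ {-4, -2, 2}; Q'(v) = 2v + 2 vanishes at v ∈ {-1}.
Local minima of P (where P''>0): P(-4)=128, P(2)=-304. Local minima of Q: Q(-1)=-1.
So the global minimum of g is P(2) + Q(-1) − 5 = -304 − 1 − 5 = -310, attained at (2, -1).

(2, -1)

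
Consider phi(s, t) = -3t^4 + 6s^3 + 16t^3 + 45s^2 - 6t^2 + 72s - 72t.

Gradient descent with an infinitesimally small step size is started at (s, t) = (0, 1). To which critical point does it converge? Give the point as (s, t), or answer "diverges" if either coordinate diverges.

(-1, 2)

phi is separable, so gradient descent decouples: s follows -∂phi/∂s, t follows -∂phi/∂t.
∂phi/∂s = 18(s + 1)(s + 4); at s=0 this is 72, so s decreases.
∂phi/∂t = -12(t - 3)(t - 2)(t + 1); at t=1 this is -48, so t increases.
s converges to its nearest critical value -1 (a local min of the s-part); t converges to 2. The iterate converges to (-1, 2).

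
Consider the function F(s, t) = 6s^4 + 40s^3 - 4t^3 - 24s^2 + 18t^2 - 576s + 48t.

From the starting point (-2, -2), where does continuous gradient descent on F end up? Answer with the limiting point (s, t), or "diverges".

(2, -1)

F is separable, so gradient descent decouples: s follows -∂F/∂s, t follows -∂F/∂t.
∂F/∂s = 24(s - 2)(s + 3)(s + 4); at s=-2 this is -192, so s increases.
∂F/∂t = -12(t - 4)(t + 1); at t=-2 this is -72, so t increases.
s converges to its nearest critical value 2 (a local min of the s-part); t converges to -1. The iterate converges to (2, -1).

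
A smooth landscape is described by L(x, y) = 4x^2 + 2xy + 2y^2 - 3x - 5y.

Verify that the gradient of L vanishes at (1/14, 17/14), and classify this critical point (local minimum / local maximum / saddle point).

∇L = (8x + 2y - 3, 2x + 4y - 5); substituting (1/14, 17/14) gives ∇L = (0, 0), so (1/14, 17/14) is indeed a critical point.
The Hessian of L is constant: H = [[8, 2], [2, 4]].
det(H) = 8·4 − 2² = 28.
det(H) > 0 and tr(H) = 12 > 0, so H is positive definite and the point is a local minimum.

local minimum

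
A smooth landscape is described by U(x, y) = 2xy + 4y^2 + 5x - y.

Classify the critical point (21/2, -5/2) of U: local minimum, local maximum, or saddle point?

The Hessian of U is constant: H = [[0, 2], [2, 8]].
det(H) = 0·8 − 2² = -4.
Since det(H) < 0, H is indefinite and the critical point is a saddle point.

saddle point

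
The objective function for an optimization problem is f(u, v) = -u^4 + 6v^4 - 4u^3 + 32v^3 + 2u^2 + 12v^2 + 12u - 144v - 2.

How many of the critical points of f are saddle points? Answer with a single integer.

f separates as a function of u plus a function of v, so ∇f=0 decouples.
∂f/∂u = -4(u - 1)(u + 1)(u + 3) = 0 at u ∈ {-3, -1, 1}; ∂f/∂v = 24(v - 1)(v + 2)(v + 3) = 0 at v ∈ {-3, -2, 1}.
The Hessian is diagonal: diag(f_uu, f_vv). Second derivatives: f_uu(-3)=-32, f_uu(-1)=16, f_uu(1)=-32; f_vv(-3)=96, f_vv(-2)=-72, f_vv(1)=288.
Saddle points occur where the two diagonal entries have opposite signs: (-3, -3), (-3, 1), (-1, -2), (1, -3), (1, 1). Count: 5.

5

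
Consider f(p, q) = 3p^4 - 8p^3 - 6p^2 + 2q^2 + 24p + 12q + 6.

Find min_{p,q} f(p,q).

-31

f(p,q) separates as A(p) + B(q) + 6, so its minimum is min A + min B + 6.
A'(p) = 12(p - 2)(p - 1)(p + 1) vanishes at p ∈ {-1, 1, 2}; B'(q) = 4q + 12 vanishes at q ∈ {-3}.
Local minima of A (where A''>0): A(-1)=-19, A(2)=8. Local minima of B: B(-3)=-18.
So the global minimum of f is A(-1) + B(-3) + 6 = -19 − 18 + 6 = -31, attained at (-1, -3).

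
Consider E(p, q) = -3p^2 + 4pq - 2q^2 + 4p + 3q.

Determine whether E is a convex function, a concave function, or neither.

concave

E is quadratic, so its Hessian is the constant matrix H = [[-6, 4], [4, -4]].
det(H) = 8, tr(H) = -10.
det(H) > 0 and tr(H) < 0, so H is negative definite everywhere: concave.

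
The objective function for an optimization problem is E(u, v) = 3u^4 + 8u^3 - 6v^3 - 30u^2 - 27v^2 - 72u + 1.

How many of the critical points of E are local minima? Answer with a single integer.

2

E separates as a function of u plus a function of v, so ∇E=0 decouples.
∂E/∂u = 12(u - 2)(u + 1)(u + 3) = 0 at u ∈ {-3, -1, 2}; ∂E/∂v = -18v(v + 3) = 0 at v ∈ {-3, 0}.
The Hessian is diagonal: diag(E_uu, E_vv). Second derivatives: E_uu(-3)=120, E_uu(-1)=-72, E_uu(2)=180; E_vv(-3)=54, E_vv(0)=-54.
Local minima occur where both diagonal entries positive: (-3, -3), (2, -3). Count: 2.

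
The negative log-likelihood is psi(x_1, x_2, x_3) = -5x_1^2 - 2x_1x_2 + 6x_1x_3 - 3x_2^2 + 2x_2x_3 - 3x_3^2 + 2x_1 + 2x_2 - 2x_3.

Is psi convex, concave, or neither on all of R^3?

concave

psi is quadratic, so its Hessian is the constant matrix H = [[-10, -2, 6], [-2, -6, 2], [6, 2, -6]].
Leading principal minors: -10, 56, -128.
Signs alternate −, +, − ⇒ H ≺ 0 ⇒ concave.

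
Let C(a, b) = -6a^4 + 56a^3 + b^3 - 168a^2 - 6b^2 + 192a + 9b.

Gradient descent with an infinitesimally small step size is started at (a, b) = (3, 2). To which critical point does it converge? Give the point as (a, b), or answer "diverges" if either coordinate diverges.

(2, 3)

C is separable, so gradient descent decouples: a follows -∂C/∂a, b follows -∂C/∂b.
∂C/∂a = -24(a - 4)(a - 2)(a - 1); at a=3 this is 48, so a decreases.
∂C/∂b = 3(b - 3)(b - 1); at b=2 this is -3, so b increases.
a converges to its nearest critical value 2 (a local min of the a-part); b converges to 3. The iterate converges to (2, 3).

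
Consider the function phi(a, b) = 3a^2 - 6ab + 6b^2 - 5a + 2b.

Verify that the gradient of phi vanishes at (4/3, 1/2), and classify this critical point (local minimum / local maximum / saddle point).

∇phi = (6a - 6b - 5, -6a + 12b + 2); substituting (4/3, 1/2) gives ∇phi = (0, 0), so (4/3, 1/2) is indeed a critical point.
The Hessian of phi is constant: H = [[6, -6], [-6, 12]].
det(H) = 6·12 − (-6)² = 36.
det(H) > 0 and tr(H) = 18 > 0, so H is positive definite and the point is a local minimum.

local minimum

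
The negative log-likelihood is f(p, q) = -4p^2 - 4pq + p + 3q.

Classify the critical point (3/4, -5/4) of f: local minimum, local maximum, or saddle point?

The Hessian of f is constant: H = [[-8, -4], [-4, 0]].
det(H) = (-8)·0 − (-4)² = -16.
Since det(H) < 0, H is indefinite and the critical point is a saddle point.

saddle point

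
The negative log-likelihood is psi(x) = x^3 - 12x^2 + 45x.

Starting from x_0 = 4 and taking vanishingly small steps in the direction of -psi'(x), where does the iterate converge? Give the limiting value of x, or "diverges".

5

psi'(x) = 3(x - 5)(x - 3), so psi'(4) = -3.
Gradient descent moves in the -psi' direction, i.e. x is increasing.
The nearest critical point in that direction is x = 5, where psi'' = 6 > 0 (a local minimum). The iterate converges there.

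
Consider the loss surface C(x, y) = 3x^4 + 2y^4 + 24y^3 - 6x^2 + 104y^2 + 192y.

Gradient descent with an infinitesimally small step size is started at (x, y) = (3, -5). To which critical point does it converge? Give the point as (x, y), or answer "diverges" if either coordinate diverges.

(1, -4)

C is separable, so gradient descent decouples: x follows -∂C/∂x, y follows -∂C/∂y.
∂C/∂x = 12x(x - 1)(x + 1); at x=3 this is 288, so x decreases.
∂C/∂y = 8(y + 2)(y + 3)(y + 4); at y=-5 this is -48, so y increases.
x converges to its nearest critical value 1 (a local min of the x-part); y converges to -4. The iterate converges to (1, -4).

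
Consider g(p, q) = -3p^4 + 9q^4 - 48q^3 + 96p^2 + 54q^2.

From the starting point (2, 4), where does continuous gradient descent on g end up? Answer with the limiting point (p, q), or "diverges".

(0, 3)

g is separable, so gradient descent decouples: p follows -∂g/∂p, q follows -∂g/∂q.
∂g/∂p = -12p(p - 4)(p + 4); at p=2 this is 288, so p decreases.
∂g/∂q = 36q(q - 3)(q - 1); at q=4 this is 432, so q decreases.
p converges to its nearest critical value 0 (a local min of the p-part); q converges to 3. The iterate converges to (0, 3).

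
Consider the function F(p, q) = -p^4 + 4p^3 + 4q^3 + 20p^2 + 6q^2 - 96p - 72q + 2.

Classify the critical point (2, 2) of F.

local minimum

The mixed partial ∂²F/∂p∂q is 0, so the Hessian at any point is diag(F_pp, F_qq) = diag(4(-3p^2 + 6p + 10), 12(2q + 1)).
At (2, 2): H = diag(40, 60).
Both eigenvalues are positive, so H is positive definite: a local minimum.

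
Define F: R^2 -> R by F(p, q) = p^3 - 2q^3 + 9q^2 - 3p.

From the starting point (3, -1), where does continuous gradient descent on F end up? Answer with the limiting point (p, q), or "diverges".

F is separable, so gradient descent decouples: p follows -∂F/∂p, q follows -∂F/∂q.
∂F/∂p = 3(p - 1)(p + 1); at p=3 this is 24, so p decreases.
∂F/∂q = -6q(q - 3); at q=-1 this is -24, so q increases.
p converges to its nearest critical value 1 (a local min of the p-part); q converges to 0. The iterate converges to (1, 0).

(1, 0)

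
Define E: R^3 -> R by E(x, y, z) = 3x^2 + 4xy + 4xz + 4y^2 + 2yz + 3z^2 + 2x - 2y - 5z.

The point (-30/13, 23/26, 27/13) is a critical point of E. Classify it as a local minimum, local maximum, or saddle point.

local minimum

The Hessian is constant: H = [[6, 4, 4], [4, 8, 2], [4, 2, 6]].
Leading principal minors: Δ₁ = 6, Δ₂ = 32, Δ₃ = 104.
All leading minors are positive, so H is positive definite: a local minimum.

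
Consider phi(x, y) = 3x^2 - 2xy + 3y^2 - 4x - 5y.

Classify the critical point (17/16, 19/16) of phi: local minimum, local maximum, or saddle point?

local minimum

The Hessian of phi is constant: H = [[6, -2], [-2, 6]].
det(H) = 6·6 − (-2)² = 32.
det(H) > 0 and tr(H) = 12 > 0, so H is positive definite and the point is a local minimum.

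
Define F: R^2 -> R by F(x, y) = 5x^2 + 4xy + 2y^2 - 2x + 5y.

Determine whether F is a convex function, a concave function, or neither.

convex

F is quadratic, so its Hessian is the constant matrix H = [[10, 4], [4, 4]].
det(H) = 24, tr(H) = 14.
det(H) > 0 and tr(H) > 0, so H is positive definite everywhere: convex.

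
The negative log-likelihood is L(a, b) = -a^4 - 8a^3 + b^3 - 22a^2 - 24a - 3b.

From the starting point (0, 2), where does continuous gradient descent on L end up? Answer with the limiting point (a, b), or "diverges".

L is separable, so gradient descent decouples: a follows -∂L/∂a, b follows -∂L/∂b.
∂L/∂a = -4(a + 1)(a + 2)(a + 3); at a=0 this is -24, so a increases.
∂L/∂b = 3(b - 1)(b + 1); at b=2 this is 9, so b decreases.
The a-coordinate has no critical point in that direction and runs off to infinity.

diverges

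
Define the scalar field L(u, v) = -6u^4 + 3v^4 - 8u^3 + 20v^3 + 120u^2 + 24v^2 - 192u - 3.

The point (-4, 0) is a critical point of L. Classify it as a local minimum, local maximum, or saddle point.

The mixed partial ∂²L/∂u∂v is 0, so the Hessian at any point is diag(L_uu, L_vv) = diag(24(-3u^2 - 2u + 10), 12(3v^2 + 10v + 4)).
At (-4, 0): H = diag(-720, 48).
The eigenvalues have opposite signs, so H is indefinite: a saddle point.

saddle point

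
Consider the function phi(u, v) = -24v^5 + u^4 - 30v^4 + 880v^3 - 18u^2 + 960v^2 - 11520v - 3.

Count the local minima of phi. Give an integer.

4

phi separates as a function of u plus a function of v, so ∇phi=0 decouples.
∂phi/∂u = 4u(u - 3)(u + 3) = 0 at u ∈ {-3, 0, 3}; ∂phi/∂v = -120(v - 4)(v - 2)(v + 3)(v + 4) = 0 at v ∈ {-4, -3, 2, 4}.
The Hessian is diagonal: diag(phi_uu, phi_vv). Second derivatives: phi_uu(-3)=72, phi_uu(0)=-36, phi_uu(3)=72; phi_vv(-4)=5760, phi_vv(-3)=-4200, phi_vv(2)=7200, phi_vv(4)=-13440.
Local minima occur where both diagonal entries positive: (-3, -4), (-3, 2), (3, -4), (3, 2). Count: 4.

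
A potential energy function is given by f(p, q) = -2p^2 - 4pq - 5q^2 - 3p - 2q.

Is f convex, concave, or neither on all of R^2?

f is quadratic, so its Hessian is the constant matrix H = [[-4, -4], [-4, -10]].
det(H) = 24, tr(H) = -14.
det(H) > 0 and tr(H) < 0, so H is negative definite everywhere: concave.

concave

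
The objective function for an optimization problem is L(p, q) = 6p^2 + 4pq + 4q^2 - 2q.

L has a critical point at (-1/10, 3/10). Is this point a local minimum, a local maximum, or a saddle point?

The Hessian of L is constant: H = [[12, 4], [4, 8]].
det(H) = 12·8 − 4² = 80.
det(H) > 0 and tr(H) = 20 > 0, so H is positive definite and the point is a local minimum.

local minimum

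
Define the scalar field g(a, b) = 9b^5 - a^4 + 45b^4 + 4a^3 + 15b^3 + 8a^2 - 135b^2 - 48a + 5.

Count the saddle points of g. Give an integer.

g separates as a function of a plus a function of b, so ∇g=0 decouples.
∂g/∂a = -4(a - 3)(a - 2)(a + 2) = 0 at a ∈ {-2, 2, 3}; ∂g/∂b = 45b(b - 1)(b + 2)(b + 3) = 0 at b ∈ {-3, -2, 0, 1}.
The Hessian is diagonal: diag(g_aa, g_bb). Second derivatives: g_aa(-2)=-80, g_aa(2)=16, g_aa(3)=-20; g_bb(-3)=-540, g_bb(-2)=270, g_bb(0)=-270, g_bb(1)=540.
Saddle points occur where the two diagonal entries have opposite signs: (-2, -2), (-2, 1), (2, -3), (2, 0), (3, -2), (3, 1). Count: 6.

6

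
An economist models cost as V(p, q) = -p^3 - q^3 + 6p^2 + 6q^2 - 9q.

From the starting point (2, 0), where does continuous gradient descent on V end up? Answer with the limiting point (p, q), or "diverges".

(0, 1)

V is separable, so gradient descent decouples: p follows -∂V/∂p, q follows -∂V/∂q.
∂V/∂p = -3p(p - 4); at p=2 this is 12, so p decreases.
∂V/∂q = -3(q - 3)(q - 1); at q=0 this is -9, so q increases.
p converges to its nearest critical value 0 (a local min of the p-part); q converges to 1. The iterate converges to (0, 1).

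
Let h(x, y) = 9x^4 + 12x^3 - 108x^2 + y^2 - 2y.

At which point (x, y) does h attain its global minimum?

(-3, 1)

h(x,y) separates as P(x) + Q(y), so its minimum is min P + min Q.
P'(x) = 36x(x - 2)(x + 3) vanishes at x ∈ {-3, 0, 2}; Q'(y) = 2y - 2 vanishes at y ∈ {1}.
Local minima of P (where P''>0): P(-3)=-567, P(2)=-192. Local minima of Q: Q(1)=-1.
So the global minimum of h is P(-3) + Q(1) = -567 − 1 = -568, attained at (-3, 1).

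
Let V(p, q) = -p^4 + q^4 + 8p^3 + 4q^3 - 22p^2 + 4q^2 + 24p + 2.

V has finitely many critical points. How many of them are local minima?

V separates as a function of p plus a function of q, so ∇V=0 decouples.
∂V/∂p = -4(p - 3)(p - 2)(p - 1) = 0 at p ∈ {1, 2, 3}; ∂V/∂q = 4q(q + 1)(q + 2) = 0 at q ∈ {-2, -1, 0}.
The Hessian is diagonal: diag(V_pp, V_qq). Second derivatives: V_pp(1)=-8, V_pp(2)=4, V_pp(3)=-8; V_qq(-2)=8, V_qq(-1)=-4, V_qq(0)=8.
Local minima occur where both diagonal entries positive: (2, -2), (2, 0). Count: 2.

2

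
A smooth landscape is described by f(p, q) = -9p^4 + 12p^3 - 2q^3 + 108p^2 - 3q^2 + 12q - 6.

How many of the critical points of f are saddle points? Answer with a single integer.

3

f separates as a function of p plus a function of q, so ∇f=0 decouples.
∂f/∂p = -36p(p - 3)(p + 2) = 0 at p ∈ {-2, 0, 3}; ∂f/∂q = -6(q - 1)(q + 2) = 0 at q ∈ {-2, 1}.
The Hessian is diagonal: diag(f_pp, f_qq). Second derivatives: f_pp(-2)=-360, f_pp(0)=216, f_pp(3)=-540; f_qq(-2)=18, f_qq(1)=-18.
Saddle points occur where the two diagonal entries have opposite signs: (-2, -2), (0, 1), (3, -2). Count: 3.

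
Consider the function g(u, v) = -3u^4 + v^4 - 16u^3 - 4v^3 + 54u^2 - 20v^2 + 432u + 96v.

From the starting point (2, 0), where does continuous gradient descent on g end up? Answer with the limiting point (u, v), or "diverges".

g is separable, so gradient descent decouples: u follows -∂g/∂u, v follows -∂g/∂v.
∂g/∂u = -12(u - 3)(u + 3)(u + 4); at u=2 this is 360, so u decreases.
∂g/∂v = 4(v - 4)(v - 2)(v + 3); at v=0 this is 96, so v decreases.
u converges to its nearest critical value -3 (a local min of the u-part); v converges to -3. The iterate converges to (-3, -3).

(-3, -3)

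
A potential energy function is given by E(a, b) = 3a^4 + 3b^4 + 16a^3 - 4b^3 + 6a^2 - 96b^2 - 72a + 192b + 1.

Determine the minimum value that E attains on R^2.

-1326

E(a,b) separates as P(a) + Q(b) + 1, so its minimum is min P + min Q + 1.
P'(a) = 12(a - 1)(a + 2)(a + 3) vanishes at a ∈ {-3, -2, 1}; Q'(b) = 12(b - 4)(b - 1)(b + 4) vanishes at b ∈ {-4, 1, 4}.
Local minima of P (where P''>0): P(-3)=81, P(1)=-47. Local minima of Q: Q(-4)=-1280, Q(4)=-256.
So the global minimum of E is P(1) + Q(-4) + 1 = -47 − 1280 + 1 = -1326, attained at (1, -4).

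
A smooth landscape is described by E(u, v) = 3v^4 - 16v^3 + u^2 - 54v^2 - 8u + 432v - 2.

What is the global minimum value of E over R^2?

E(u,v) separates as P(u) + Q(v) − 2, so its minimum is min P + min Q − 2.
P'(u) = 2u - 8 vanishes at u ∈ {4}; Q'(v) = 12(v - 4)(v - 3)(v + 3) vanishes at v ∈ {-3, 3, 4}.
Local minima of P (where P''>0): P(4)=-16. Local minima of Q: Q(-3)=-1107, Q(4)=608.
So the global minimum of E is P(4) + Q(-3) − 2 = -16 − 1107 − 2 = -1125, attained at (4, -3).

-1125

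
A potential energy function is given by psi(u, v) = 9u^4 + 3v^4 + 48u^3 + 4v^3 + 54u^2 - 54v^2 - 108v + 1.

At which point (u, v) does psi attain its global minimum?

(-3, 3)

psi(u,v) separates as P(u) + Q(v) + 1, so its minimum is min P + min Q + 1.
P'(u) = 36u(u + 1)(u + 3) vanishes at u ∈ {-3, -1, 0}; Q'(v) = 12(v - 3)(v + 1)(v + 3) vanishes at v ∈ {-3, -1, 3}.
Local minima of P (where P''>0): P(-3)=-81, P(0)=0. Local minima of Q: Q(-3)=-27, Q(3)=-459.
So the global minimum of psi is P(-3) + Q(3) + 1 = -81 − 459 + 1 = -539, attained at (-3, 3).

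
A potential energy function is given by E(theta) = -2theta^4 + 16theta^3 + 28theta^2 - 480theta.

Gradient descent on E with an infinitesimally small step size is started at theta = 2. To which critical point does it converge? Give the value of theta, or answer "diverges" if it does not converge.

E'(theta) = -8(theta - 5)(theta - 4)(theta + 3), so E'(2) = -240.
Gradient descent moves in the -E' direction, i.e. theta is increasing.
The nearest critical point in that direction is theta = 4, where E'' = 56 > 0 (a local minimum). The iterate converges there.

4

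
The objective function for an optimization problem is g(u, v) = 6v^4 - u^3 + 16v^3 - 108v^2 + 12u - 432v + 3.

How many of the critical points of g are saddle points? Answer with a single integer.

3

g separates as a function of u plus a function of v, so ∇g=0 decouples.
∂g/∂u = -3(u - 2)(u + 2) = 0 at u ∈ {-2, 2}; ∂g/∂v = 24(v - 3)(v + 2)(v + 3) = 0 at v ∈ {-3, -2, 3}.
The Hessian is diagonal: diag(g_uu, g_vv). Second derivatives: g_uu(-2)=12, g_uu(2)=-12; g_vv(-3)=144, g_vv(-2)=-120, g_vv(3)=720.
Saddle points occur where the two diagonal entries have opposite signs: (-2, -2), (2, -3), (2, 3). Count: 3.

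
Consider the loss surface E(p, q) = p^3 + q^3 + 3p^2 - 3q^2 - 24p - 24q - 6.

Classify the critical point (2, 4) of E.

The mixed partial ∂²E/∂p∂q is 0, so the Hessian at any point is diag(E_pp, E_qq) = diag(6(p + 1), 6(q - 1)).
At (2, 4): H = diag(18, 18).
Both eigenvalues are positive, so H is positive definite: a local minimum.

local minimum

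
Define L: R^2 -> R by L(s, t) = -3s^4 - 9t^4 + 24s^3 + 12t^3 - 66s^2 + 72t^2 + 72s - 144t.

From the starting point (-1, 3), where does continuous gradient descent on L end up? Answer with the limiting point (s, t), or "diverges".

diverges

L is separable, so gradient descent decouples: s follows -∂L/∂s, t follows -∂L/∂t.
∂L/∂s = -12(s - 3)(s - 2)(s - 1); at s=-1 this is 288, so s decreases.
∂L/∂t = -36(t - 2)(t - 1)(t + 2); at t=3 this is -360, so t increases.
The s-coordinate has no critical point in that direction and runs off to infinity.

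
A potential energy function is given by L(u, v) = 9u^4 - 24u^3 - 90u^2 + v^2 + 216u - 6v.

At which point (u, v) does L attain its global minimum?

(-2, 3)

L(u,v) separates as P(u) + Q(v), so its minimum is min P + min Q.
P'(u) = 36(u - 3)(u - 1)(u + 2) vanishes at u ∈ {-2, 1, 3}; Q'(v) = 2v - 6 vanishes at v ∈ {3}.
Local minima of P (where P''>0): P(-2)=-456, P(3)=-81. Local minima of Q: Q(3)=-9.
So the global minimum of L is P(-2) + Q(3) = -456 − 9 = -465, attained at (-2, 3).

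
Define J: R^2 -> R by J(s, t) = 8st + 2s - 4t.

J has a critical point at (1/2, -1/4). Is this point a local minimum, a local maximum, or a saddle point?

saddle point

The Hessian of J is constant: H = [[0, 8], [8, 0]].
det(H) = 0·0 − 8² = -64.
Since det(H) < 0, H is indefinite and the critical point is a saddle point.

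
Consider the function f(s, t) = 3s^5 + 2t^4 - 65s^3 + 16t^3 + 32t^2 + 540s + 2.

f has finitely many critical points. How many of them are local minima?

f separates as a function of s plus a function of t, so ∇f=0 decouples.
∂f/∂s = 15(s - 3)(s - 2)(s + 2)(s + 3) = 0 at s ∈ {-3, -2, 2, 3}; ∂f/∂t = 8t(t + 2)(t + 4) = 0 at t ∈ {-4, -2, 0}.
The Hessian is diagonal: diag(f_ss, f_tt). Second derivatives: f_ss(-3)=-450, f_ss(-2)=300, f_ss(2)=-300, f_ss(3)=450; f_tt(-4)=64, f_tt(-2)=-32, f_tt(0)=64.
Local minima occur where both diagonal entries positive: (-2, -4), (-2, 0), (3, -4), (3, 0). Count: 4.

4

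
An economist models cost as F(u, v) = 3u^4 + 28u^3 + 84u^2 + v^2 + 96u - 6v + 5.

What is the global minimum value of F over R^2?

F(u,v) separates as P(u) + Q(v) + 5, so its minimum is min P + min Q + 5.
P'(u) = 12(u + 1)(u + 2)(u + 4) vanishes at u ∈ {-4, -2, -1}; Q'(v) = 2v - 6 vanishes at v ∈ {3}.
Local minima of P (where P''>0): P(-4)=-64, P(-1)=-37. Local minima of Q: Q(3)=-9.
So the global minimum of F is P(-4) + Q(3) + 5 = -64 − 9 + 5 = -68, attained at (-4, 3).

-68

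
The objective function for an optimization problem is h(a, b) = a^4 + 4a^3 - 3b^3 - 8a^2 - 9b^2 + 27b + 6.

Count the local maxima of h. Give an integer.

1

h separates as a function of a plus a function of b, so ∇h=0 decouples.
∂h/∂a = 4a(a - 1)(a + 4) = 0 at a ∈ {-4, 0, 1}; ∂h/∂b = -9(b - 1)(b + 3) = 0 at b ∈ {-3, 1}.
The Hessian is diagonal: diag(h_aa, h_bb). Second derivatives: h_aa(-4)=80, h_aa(0)=-16, h_aa(1)=20; h_bb(-3)=36, h_bb(1)=-36.
Local maxima occur where both diagonal entries negative: (0, 1). Count: 1.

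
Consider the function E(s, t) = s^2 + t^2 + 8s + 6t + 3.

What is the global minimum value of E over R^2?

E(s,t) separates as P(s) + Q(t) + 3, so its minimum is min P + min Q + 3.
P'(s) = 2s + 8 vanishes at s ∈ {-4}; Q'(t) = 2(t + 3) vanishes at t ∈ {-3}.
Local minima of P (where P''>0): P(-4)=-16. Local minima of Q: Q(-3)=-9.
So the global minimum of E is P(-4) + Q(-3) + 3 = -16 − 9 + 3 = -22, attained at (-4, -3).

-22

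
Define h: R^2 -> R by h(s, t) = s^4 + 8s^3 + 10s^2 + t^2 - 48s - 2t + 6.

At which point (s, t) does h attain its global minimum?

h(s,t) separates as P(s) + Q(t) + 6, so its minimum is min P + min Q + 6.
P'(s) = 4(s - 1)(s + 3)(s + 4) vanishes at s ∈ {-4, -3, 1}; Q'(t) = 2(t - 1) vanishes at t ∈ {1}.
Local minima of P (where P''>0): P(-4)=96, P(1)=-29. Local minima of Q: Q(1)=-1.
So the global minimum of h is P(1) + Q(1) + 6 = -29 − 1 + 6 = -24, attained at (1, 1).

(1, 1)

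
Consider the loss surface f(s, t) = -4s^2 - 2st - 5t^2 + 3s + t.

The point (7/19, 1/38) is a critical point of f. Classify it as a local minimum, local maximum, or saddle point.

The Hessian of f is constant: H = [[-8, -2], [-2, -10]].
det(H) = (-8)·(-10) − (-2)² = 76.
det(H) > 0 and tr(H) = -18 < 0, so H is negative definite and the point is a local maximum.

local maximum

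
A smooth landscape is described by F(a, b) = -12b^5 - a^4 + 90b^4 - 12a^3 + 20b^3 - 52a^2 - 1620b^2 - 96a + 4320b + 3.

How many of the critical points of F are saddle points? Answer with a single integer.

6

F separates as a function of a plus a function of b, so ∇F=0 decouples.
∂F/∂a = -4(a + 2)(a + 3)(a + 4) = 0 at a ∈ {-4, -3, -2}; ∂F/∂b = -60(b - 4)(b - 3)(b - 2)(b + 3) = 0 at b ∈ {-3, 2, 3, 4}.
The Hessian is diagonal: diag(F_aa, F_bb). Second derivatives: F_aa(-4)=-8, F_aa(-3)=4, F_aa(-2)=-8; F_bb(-3)=12600, F_bb(2)=-600, F_bb(3)=360, F_bb(4)=-840.
Saddle points occur where the two diagonal entries have opposite signs: (-4, -3), (-4, 3), (-3, 2), (-3, 4), (-2, -3), (-2, 3). Count: 6.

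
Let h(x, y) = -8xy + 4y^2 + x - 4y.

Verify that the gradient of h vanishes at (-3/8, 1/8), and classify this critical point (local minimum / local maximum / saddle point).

saddle point

∇h = (-8y + 1, -8x + 8y - 4); substituting (-3/8, 1/8) gives ∇h = (0, 0), so (-3/8, 1/8) is indeed a critical point.
The Hessian of h is constant: H = [[0, -8], [-8, 8]].
det(H) = 0·8 − (-8)² = -64.
Since det(H) < 0, H is indefinite and the critical point is a saddle point.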